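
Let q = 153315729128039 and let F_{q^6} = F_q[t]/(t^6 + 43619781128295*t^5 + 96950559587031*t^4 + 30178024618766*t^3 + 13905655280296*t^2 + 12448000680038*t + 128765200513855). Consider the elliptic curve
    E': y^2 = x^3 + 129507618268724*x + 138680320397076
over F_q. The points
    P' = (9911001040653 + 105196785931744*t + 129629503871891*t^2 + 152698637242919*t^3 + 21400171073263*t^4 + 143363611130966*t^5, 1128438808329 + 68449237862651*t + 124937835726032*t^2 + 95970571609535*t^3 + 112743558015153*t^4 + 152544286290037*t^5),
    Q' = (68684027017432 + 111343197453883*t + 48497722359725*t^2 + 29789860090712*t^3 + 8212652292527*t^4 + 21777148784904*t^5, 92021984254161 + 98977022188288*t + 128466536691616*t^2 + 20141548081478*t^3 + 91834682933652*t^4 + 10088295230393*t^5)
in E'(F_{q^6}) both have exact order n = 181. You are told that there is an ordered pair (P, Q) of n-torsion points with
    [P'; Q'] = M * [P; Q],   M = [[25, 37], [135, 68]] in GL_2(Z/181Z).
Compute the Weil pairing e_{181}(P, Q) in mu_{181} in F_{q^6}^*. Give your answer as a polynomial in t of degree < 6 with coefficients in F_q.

148610084759887 + 32944384349632*t + 110620840322719*t^2 + 74004508121047*t^3 + 90810209222620*t^4 + 31393619240594*t^5

Since e_{181}(P,P)=e_{181}(Q,Q)=1 and e_{181}(Q,P)=e_{181}(P,Q)^{-1}, expanding e_{181}(25*P + 37*Q,135*P + 68*Q) leaves e(P,Q)^det(M).
Hence e(P,Q) = e(P',Q')^{44} where 44 = 144^{-1} mod 181.
8-bit Miller (10110101) on E'/F_{153315729128039} with a'=129507618268724, b'=138680320397076: accumulate tangent/chord ratios at Q'+S and P'+S'.
The quotient is 90093451374010 + 36007001624569*t + 129966140273779*t^2 + 73678615881750*t^3 + 143658996230070*t^4 + 113568369165541*t^5.
Hence e(P,Q) = 148610084759887 + 32944384349632*t + 110620840322719*t^2 + 74004508121047*t^3 + 90810209222620*t^4 + 31393619240594*t^5 in F_{153315729128039^6}^*.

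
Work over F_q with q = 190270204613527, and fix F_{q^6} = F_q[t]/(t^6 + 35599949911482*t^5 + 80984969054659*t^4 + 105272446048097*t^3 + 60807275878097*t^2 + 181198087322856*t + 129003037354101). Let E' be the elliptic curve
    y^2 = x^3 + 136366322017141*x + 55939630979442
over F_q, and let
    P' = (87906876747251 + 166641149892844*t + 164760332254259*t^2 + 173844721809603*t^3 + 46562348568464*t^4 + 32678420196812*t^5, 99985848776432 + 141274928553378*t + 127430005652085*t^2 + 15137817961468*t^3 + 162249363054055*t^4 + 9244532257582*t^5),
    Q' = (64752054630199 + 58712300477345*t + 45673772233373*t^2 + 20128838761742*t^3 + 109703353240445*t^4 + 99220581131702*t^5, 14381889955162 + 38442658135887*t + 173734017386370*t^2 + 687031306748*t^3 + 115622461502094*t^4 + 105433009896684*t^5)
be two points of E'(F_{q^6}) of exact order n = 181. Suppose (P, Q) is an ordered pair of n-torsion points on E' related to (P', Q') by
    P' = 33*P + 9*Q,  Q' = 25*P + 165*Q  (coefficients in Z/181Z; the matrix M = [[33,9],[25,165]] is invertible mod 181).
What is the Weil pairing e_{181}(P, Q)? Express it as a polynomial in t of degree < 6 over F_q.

183884966210510 + 174071191493474*t + 75015547415723*t^2 + 9805240143754*t^3 + 142705540618580*t^4 + 164141928231486*t^5

e_{181}(aP+bQ,cP+dQ) = e_{181}(P,Q)^(ad-bc); with (a,b,c,d)=(33,9,25,165) this gives the det-181 law.
Hence e(P,Q) = e(P',Q')^{156} where 156 = 152^{-1} mod 181.
Build f_{181,P'} and f_{181,Q'} via the 8-bit ladder of 181=10110101_2; evaluate at shifted divisors; quotient in F_{190270204613527^6}.
So e_{181}(P',Q') = 137741993106145 + 58012504920281*t + 122117549753349*t^2 + 56843382907197*t^3 + 65386007972656*t^4 + 91528912907947*t^5.
Raise to 156: e(P,Q) = 183884966210510 + 174071191493474*t + 75015547415723*t^2 + 9805240143754*t^3 + 142705540618580*t^4 + 164141928231486*t^5 in mu_{181}.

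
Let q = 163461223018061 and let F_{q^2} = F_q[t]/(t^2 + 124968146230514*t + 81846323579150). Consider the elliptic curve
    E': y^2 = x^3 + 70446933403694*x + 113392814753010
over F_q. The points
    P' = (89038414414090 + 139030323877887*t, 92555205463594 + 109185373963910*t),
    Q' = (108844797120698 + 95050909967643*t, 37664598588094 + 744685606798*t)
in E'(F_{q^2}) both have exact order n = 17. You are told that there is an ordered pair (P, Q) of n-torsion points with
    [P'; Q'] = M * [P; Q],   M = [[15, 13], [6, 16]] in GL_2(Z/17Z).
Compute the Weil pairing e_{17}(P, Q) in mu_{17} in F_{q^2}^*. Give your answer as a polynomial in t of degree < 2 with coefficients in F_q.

110406547700619 + 161900740610056*t

Under M = [[15,13],[6,16]] in GL_2(Z/17), e_{17}(P',Q') = e_{17}(P,Q)^(15*16-13*6 mod 17).
So e_{17}(P,Q) = e_{17}(P',Q')^{2}, since 9*2 = 1 mod 17.
Build f_{17,P'} and f_{17,Q'} via the 5-bit ladder of 17=10001_2; evaluate at shifted divisors; quotient in F_{163461223018061^2}.
Miller gives e_{17}(P',Q') = 10901402367469 + 57839502712840*t in F_{163461223018061^2}.
e_{17}(P,Q) = (10901402367469 + 57839502712840*t)^{2} = 110406547700619 + 161900740610056*t.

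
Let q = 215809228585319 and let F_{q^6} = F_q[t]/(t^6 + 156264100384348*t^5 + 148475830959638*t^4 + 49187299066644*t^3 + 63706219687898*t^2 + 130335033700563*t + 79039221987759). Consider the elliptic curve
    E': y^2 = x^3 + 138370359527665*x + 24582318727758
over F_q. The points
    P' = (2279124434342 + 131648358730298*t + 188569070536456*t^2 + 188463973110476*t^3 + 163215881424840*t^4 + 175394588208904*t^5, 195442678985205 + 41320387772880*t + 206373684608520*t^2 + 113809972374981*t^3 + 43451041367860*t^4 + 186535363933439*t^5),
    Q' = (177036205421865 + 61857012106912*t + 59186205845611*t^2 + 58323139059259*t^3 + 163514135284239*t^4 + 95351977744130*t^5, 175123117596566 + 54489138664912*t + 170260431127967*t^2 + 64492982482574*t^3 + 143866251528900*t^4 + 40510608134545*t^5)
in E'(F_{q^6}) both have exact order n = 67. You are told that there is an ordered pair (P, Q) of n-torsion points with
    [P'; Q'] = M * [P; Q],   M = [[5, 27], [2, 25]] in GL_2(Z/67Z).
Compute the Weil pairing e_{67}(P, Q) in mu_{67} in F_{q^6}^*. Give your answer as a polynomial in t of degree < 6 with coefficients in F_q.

Under M = [[5,27],[2,25]] in GL_2(Z/67), e_{67}(P',Q') = e_{67}(P,Q)^(5*25-27*2 mod 67).
det(M) mod 67 = 4; its inverse in (Z/67)^* is 17 (check: 4*17 mod 67 = 1).
n = 67 = (1000011)_2 (7 bits, wt 3); accumulate f_{67,P'}(Q'+S)/f_{67,P'}(S) along the 6-step ladder.
The quotient is 19867255779776 + 117313945717756*t + 212136388050408*t^2 + 132452495097077*t^3 + 77810443978255*t^4 + 168605795295775*t^5.
Thus e_{67}(P,Q) = 145265546975422 + 144425349066403*t + 55171583961289*t^2 + 73833483748767*t^3 + 206203737035390*t^4 + 141207461635887*t^5.

145265546975422 + 144425349066403*t + 55171583961289*t^2 + 73833483748767*t^3 + 206203737035390*t^4 + 141207461635887*t^5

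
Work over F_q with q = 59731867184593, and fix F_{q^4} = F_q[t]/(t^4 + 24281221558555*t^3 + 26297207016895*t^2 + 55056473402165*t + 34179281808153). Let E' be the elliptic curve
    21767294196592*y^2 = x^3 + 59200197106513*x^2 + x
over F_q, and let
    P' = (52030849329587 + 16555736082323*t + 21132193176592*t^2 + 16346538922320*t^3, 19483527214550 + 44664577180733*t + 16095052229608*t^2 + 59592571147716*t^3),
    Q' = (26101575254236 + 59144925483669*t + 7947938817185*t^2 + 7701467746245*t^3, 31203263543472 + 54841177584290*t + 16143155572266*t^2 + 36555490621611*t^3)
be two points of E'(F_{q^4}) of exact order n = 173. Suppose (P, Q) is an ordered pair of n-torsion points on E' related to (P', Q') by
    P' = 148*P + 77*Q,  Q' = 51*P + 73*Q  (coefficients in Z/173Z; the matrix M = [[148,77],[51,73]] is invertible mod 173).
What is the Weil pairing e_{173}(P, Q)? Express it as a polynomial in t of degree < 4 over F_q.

3009020062386 + 496582285326*t + 648607512754*t^2 + 25780502604337*t^3

The 173-Weil pairing on E[173] over F_{59731867184593} is alternating-bilinear: e_{173}(P',Q') = e_{173}(P,Q)^det(M).
148*73 - 77*51 = 6877; reduced mod 173: det = 130, inverse 4.
Undo Montgomery via alpha=59462049563619, beta=16093359862650: (a',b')=(30349048899037,0) over F_{59731867184593}.
n = 173 = (10101101)_2 (8 bits, wt 5); accumulate f_{173,P'}(Q'+S)/f_{173,P'}(S) along the 7-step ladder.
The quotient is 30059050912105 + 57132102589674*t + 11488857898562*t^2 + 33166289851016*t^3.
e_{173}(P,Q) = (30059050912105 + 57132102589674*t + 11488857898562*t^2 + 33166289851016*t^3)^{4} = 3009020062386 + 496582285326*t + 648607512754*t^2 + 25780502604337*t^3.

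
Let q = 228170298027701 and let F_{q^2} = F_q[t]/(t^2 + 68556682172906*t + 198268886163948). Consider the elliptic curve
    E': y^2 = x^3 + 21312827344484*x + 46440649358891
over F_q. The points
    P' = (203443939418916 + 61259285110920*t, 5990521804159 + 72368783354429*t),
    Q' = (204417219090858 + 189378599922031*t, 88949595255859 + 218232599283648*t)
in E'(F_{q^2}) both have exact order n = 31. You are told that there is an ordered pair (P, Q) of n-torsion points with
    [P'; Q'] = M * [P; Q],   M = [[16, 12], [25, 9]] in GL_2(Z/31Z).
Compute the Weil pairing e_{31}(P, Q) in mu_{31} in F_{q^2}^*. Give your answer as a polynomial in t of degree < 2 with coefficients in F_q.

Alternating bilinearity on E[31] (values in mu_{31} in F_{228170298027701^2}) gives e(P',Q') = e(P,Q)^det(M).
Inverting 30 mod 31: 30. Thus e_{31}(P,Q) = e(P',Q')^{30}.
Miller loop for e_{31} over F_{228170298027701^2}: bits of 31 = 11111; 4 double steps + 4 add steps, l/v at each.
Result: e(P',Q') = 205260104027123 + 92362818243979*t.
(205260104027123 + 92362818243979*t)^{30} mod (228170298027701,f) = 40303435575446 + 135807479783722*t.

40303435575446 + 135807479783722*t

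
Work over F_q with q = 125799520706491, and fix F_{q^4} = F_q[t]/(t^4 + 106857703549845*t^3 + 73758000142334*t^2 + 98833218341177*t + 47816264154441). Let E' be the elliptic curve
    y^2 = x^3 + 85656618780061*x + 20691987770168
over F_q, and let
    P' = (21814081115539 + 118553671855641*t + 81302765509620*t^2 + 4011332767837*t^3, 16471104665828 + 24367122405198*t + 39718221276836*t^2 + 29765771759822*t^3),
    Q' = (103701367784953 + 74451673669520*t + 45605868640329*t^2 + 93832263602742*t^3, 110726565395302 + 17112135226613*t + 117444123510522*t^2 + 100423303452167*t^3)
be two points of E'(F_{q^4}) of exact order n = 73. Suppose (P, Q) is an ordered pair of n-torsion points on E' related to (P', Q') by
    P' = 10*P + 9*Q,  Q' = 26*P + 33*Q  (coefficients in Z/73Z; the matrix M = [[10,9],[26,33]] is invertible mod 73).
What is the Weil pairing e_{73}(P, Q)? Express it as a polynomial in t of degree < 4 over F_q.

Since e_{73}(P,P)=e_{73}(Q,Q)=1 and e_{73}(Q,P)=e_{73}(P,Q)^{-1}, expanding e_{73}(10*P + 9*Q,26*P + 33*Q) leaves e(P,Q)^det(M).
Hence e(P,Q) = e(P',Q')^{54} where 54 = 23^{-1} mod 73.
Miller loop for e_{73} over F_{125799520706491^4}: bits of 73 = 1001001; 6 double steps + 2 add steps, l/v at each.
The quotient is 21299916986444 + 73103362328985*t + 98765738769347*t^2 + 34308912601560*t^3.
Thus e_{73}(P,Q) = 49643965290652 + 101848195653628*t + 28085955616026*t^2 + 3517300189381*t^3.

49643965290652 + 101848195653628*t + 28085955616026*t^2 + 3517300189381*t^3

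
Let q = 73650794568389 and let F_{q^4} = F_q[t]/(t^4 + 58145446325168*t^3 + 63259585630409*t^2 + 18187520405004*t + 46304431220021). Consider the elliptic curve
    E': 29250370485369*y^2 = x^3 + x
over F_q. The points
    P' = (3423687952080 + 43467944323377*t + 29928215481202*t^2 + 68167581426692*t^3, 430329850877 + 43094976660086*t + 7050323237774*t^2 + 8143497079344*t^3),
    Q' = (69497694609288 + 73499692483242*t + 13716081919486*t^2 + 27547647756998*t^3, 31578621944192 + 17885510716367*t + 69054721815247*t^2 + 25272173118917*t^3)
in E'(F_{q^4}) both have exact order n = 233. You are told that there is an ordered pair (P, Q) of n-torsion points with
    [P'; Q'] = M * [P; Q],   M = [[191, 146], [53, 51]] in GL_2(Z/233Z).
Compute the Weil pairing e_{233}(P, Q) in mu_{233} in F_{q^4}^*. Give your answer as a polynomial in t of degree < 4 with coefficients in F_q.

1135422485765 + 64772134936379*t + 50378111704414*t^2 + 9005212704350*t^3

e_{233} is bilinear + alternating on E[233], so e_{233}(191*P + 146*Q, 53*P + 51*Q) = e_{233}(P,Q)^(191*51-146*53).
191*51 - 146*53 = 2003; reduced mod 233: det = 139, inverse 57.
Undo Montgomery via alpha=0, beta=30671345641085: (a',b')=(73213912460876,0) over F_{73650794568389}.
n = 233 = (11101001)_2 (8 bits, wt 5); accumulate f_{233,P'}(Q'+S)/f_{233,P'}(S) along the 7-step ladder.
f_P(D_Q)/f_Q(D_P) = 19288342647075 + 2204603937804*t + 43973349189133*t^2 + 10257351441800*t^3.
e_{233}(P,Q) = (19288342647075 + 2204603937804*t + 43973349189133*t^2 + 10257351441800*t^3)^{57} = 1135422485765 + 64772134936379*t + 50378111704414*t^2 + 9005212704350*t^3.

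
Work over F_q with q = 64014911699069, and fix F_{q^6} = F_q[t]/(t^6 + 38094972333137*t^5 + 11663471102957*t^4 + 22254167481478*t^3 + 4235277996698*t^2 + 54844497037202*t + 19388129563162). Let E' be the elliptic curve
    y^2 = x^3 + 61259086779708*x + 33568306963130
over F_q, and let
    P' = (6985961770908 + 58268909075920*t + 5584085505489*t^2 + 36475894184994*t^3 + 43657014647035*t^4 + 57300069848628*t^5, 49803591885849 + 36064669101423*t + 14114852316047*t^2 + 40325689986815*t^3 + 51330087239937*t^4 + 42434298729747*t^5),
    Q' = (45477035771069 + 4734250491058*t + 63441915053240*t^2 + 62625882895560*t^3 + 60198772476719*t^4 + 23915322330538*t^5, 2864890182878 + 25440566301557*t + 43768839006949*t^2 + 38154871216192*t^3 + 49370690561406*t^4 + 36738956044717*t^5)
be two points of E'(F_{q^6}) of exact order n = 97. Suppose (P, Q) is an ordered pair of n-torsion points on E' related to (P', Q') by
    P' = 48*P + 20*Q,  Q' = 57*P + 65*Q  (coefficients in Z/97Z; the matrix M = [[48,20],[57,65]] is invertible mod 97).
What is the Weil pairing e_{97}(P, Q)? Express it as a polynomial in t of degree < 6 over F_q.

e_{97} is bilinear + alternating on E[97], so e_{97}(48*P + 20*Q, 57*P + 65*Q) = e_{97}(P,Q)^(48*65-20*57).
Hence e(P,Q) = e(P',Q')^{17} where 17 = 40^{-1} mod 97.
Double-and-add over 1100001: 7-1 doublings, 3-1 additions; each step l_{T,T}/v_{2T} or l_{T,P'}/v at Q'+S for random S.
f_P(D_Q)/f_Q(D_P) = 34987597590972 + 5035524939130*t + 41729589439241*t^2 + 3773608693047*t^3 + 36534116464679*t^4 + 39725849535349*t^5.
Raise to 17: e(P,Q) = 26260362658952 + 644440405659*t + 51422236025710*t^2 + 62892290077525*t^3 + 5460948021407*t^4 + 53266079028948*t^5 in mu_{97}.

26260362658952 + 644440405659*t + 51422236025710*t^2 + 62892290077525*t^3 + 5460948021407*t^4 + 53266079028948*t^5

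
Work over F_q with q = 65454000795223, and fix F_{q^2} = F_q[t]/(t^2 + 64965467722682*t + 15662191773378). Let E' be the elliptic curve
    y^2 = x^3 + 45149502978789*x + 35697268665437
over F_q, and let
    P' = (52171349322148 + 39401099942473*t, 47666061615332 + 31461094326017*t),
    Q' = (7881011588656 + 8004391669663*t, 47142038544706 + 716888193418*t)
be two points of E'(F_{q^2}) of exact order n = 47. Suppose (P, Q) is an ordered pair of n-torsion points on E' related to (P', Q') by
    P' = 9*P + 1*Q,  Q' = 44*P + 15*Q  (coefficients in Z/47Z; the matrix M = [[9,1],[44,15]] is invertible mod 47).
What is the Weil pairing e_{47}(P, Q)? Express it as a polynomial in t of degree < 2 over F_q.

Alternating bilinearity on E[47] (values in mu_{47} in F_{65454000795223^2}) gives e(P',Q') = e(P,Q)^det(M).
Inverting 44 mod 47: 31. Thus e_{47}(P,Q) = e(P',Q')^{31}.
Double-and-add over 101111: 6-1 doublings, 5-1 additions; each step l_{T,T}/v_{2T} or l_{T,P'}/v at Q'+S for random S.
The quotient is 51732649521628 + 3771222178015*t.
e_{47}(P,Q) = (51732649521628 + 3771222178015*t)^{31} = 43920778217643 + 59638328970484*t.

43920778217643 + 59638328970484*t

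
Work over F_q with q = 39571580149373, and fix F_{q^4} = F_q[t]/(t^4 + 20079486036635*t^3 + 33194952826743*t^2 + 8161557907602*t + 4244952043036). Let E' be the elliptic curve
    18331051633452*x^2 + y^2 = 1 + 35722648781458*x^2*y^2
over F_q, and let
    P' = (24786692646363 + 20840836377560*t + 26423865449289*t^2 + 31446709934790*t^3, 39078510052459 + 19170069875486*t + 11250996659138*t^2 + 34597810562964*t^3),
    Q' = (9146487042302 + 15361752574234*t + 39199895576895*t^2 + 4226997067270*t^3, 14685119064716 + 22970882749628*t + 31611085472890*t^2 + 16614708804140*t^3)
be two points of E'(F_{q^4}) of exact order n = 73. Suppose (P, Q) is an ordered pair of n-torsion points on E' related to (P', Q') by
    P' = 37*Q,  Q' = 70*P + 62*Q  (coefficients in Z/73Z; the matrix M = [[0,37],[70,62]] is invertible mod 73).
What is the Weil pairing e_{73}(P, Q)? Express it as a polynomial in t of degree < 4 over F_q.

Under M = [[0,37],[70,62]] in GL_2(Z/73), e_{73}(P',Q') = e_{73}(P,Q)^(0*62-37*70 mod 73).
Hence e(P,Q) = e(P',Q')^{25} where 25 = 38^{-1} mod 73.
Edwards a_E,d_E -> Montgomery A=30074795288186,B=19483027285659 -> Weierstrass 23340748888474,1584509361099 via alpha=35390003502067,beta=15437890787685.
Miller loop for e_{73} over F_{39571580149373^4}: bits of 73 = 1001001; 6 double steps + 2 add steps, l/v at each.
Miller gives e_{73}(P',Q') = 15737073509531 + 21184410564616*t + 7542374466138*t^2 + 37958306846311*t^3 in F_{39571580149373^4}.
Hence e(P,Q) = 37491636183833 + 2854004283833*t + 39038695687228*t^2 + 36995476169366*t^3 in F_{39571580149373^4}^*.

37491636183833 + 2854004283833*t + 39038695687228*t^2 + 36995476169366*t^3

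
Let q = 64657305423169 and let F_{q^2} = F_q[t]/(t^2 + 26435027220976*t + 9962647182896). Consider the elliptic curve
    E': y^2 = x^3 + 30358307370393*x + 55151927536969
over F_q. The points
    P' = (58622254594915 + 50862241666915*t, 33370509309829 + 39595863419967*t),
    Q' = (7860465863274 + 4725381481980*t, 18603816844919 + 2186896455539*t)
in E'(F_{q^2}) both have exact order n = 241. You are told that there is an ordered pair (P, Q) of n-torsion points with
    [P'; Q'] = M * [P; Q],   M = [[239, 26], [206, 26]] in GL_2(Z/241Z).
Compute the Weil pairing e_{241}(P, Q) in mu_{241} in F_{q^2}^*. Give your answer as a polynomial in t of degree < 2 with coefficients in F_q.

e_{241}(aP+bQ,cP+dQ) = e_{241}(P,Q)^(ad-bc); with (a,b,c,d)=(239,26,206,26) this gives the det-241 law.
det(M) mod 241 = 135; its inverse in (Z/241)^* is 25 (check: 135*25 mod 241 = 1).
n = 241 = (11110001)_2 (8 bits, wt 5); accumulate f_{241,P'}(Q'+S)/f_{241,P'}(S) along the 7-step ladder.
So e_{241}(P',Q') = 51129309288160 + 1555982745913*t.
(51129309288160 + 1555982745913*t)^{25} mod (64657305423169,f) = 20747290325840 + 25824268533697*t.

20747290325840 + 25824268533697*t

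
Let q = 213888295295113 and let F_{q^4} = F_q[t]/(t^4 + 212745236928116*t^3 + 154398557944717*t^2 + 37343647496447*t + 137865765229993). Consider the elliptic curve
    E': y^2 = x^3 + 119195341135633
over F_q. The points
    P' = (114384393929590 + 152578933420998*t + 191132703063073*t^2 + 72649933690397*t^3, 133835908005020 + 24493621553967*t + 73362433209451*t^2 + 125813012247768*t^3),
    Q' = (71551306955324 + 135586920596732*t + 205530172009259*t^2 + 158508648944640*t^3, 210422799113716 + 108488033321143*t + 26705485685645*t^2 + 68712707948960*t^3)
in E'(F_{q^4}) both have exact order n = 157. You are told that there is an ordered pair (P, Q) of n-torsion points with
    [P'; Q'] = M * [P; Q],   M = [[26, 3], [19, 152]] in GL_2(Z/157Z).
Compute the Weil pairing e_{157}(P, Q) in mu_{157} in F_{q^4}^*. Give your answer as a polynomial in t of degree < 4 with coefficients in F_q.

Alternating bilinearity on E[157] (values in mu_{157} in F_{213888295295113^4}) gives e(P',Q') = e(P,Q)^det(M).
Inverting 127 mod 157: 68. Thus e_{157}(P,Q) = e(P',Q')^{68}.
8-bit Miller (10011101) on E'/F_{213888295295113} with a'=0, b'=119195341135633: accumulate tangent/chord ratios at Q'+S and P'+S'.
f_P(D_Q)/f_Q(D_P) = 164087049087163 + 162595677803656*t + 104279863378532*t^2 + 4700527554355*t^3.
Hence e(P,Q) = 167013760147534 + 4246628524294*t + 120058546021084*t^2 + 169268581109971*t^3 in F_{213888295295113^4}^*.

167013760147534 + 4246628524294*t + 120058546021084*t^2 + 169268581109971*t^3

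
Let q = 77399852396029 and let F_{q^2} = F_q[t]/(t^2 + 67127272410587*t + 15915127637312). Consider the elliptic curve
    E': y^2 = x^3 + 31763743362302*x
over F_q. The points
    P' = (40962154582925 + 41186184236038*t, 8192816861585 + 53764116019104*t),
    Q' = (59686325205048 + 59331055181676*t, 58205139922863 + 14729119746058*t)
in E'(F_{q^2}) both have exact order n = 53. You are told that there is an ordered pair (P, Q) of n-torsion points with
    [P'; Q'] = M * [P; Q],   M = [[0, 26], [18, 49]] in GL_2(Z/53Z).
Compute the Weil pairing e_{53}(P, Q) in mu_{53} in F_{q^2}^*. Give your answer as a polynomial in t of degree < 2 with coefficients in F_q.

Alternating bilinearity on E[53] (values in mu_{53} in F_{77399852396029^2}) gives e(P',Q') = e(P,Q)^det(M).
det M = 0*49 - 26*18 = -468 = 9 (mod 53); 9^{-1} = 6 (mod 53).
Build f_{53,P'} and f_{53,Q'} via the 6-bit ladder of 53=110101_2; evaluate at shifted divisors; quotient in F_{77399852396029^2}.
Result: e(P',Q') = 52344720056756 + 12257005213835*t.
e_{53}(P,Q) = (52344720056756 + 12257005213835*t)^{6} = 20846973307659 + 34189580031599*t.

20846973307659 + 34189580031599*t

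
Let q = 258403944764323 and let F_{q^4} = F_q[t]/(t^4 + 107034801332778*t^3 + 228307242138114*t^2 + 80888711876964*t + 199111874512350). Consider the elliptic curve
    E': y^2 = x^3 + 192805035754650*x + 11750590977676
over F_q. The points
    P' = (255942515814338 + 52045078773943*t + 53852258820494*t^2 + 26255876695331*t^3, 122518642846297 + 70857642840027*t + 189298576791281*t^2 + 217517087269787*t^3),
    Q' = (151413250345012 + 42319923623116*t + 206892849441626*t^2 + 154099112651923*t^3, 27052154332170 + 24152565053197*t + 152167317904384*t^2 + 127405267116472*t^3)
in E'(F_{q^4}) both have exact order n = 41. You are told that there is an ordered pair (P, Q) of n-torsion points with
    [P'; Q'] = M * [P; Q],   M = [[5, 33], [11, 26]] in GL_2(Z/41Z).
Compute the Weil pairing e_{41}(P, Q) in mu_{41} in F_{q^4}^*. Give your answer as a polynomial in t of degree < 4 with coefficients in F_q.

210548544323519 + 116640113963303*t + 178220825590726*t^2 + 113651363522277*t^3

Alternating bilinearity on E[41] (values in mu_{41} in F_{258403944764323^4}) gives e(P',Q') = e(P,Q)^det(M).
Hence e(P,Q) = e(P',Q')^{19} where 19 = 13^{-1} mod 41.
Build f_{41,P'} and f_{41,Q'} via the 6-bit ladder of 41=101001_2; evaluate at shifted divisors; quotient in F_{258403944764323^4}.
So e_{41}(P',Q') = 184922549607080 + 216196004860847*t + 77399847543146*t^2 + 230030093949510*t^3.
Hence e(P,Q) = 210548544323519 + 116640113963303*t + 178220825590726*t^2 + 113651363522277*t^3 in F_{258403944764323^4}^*.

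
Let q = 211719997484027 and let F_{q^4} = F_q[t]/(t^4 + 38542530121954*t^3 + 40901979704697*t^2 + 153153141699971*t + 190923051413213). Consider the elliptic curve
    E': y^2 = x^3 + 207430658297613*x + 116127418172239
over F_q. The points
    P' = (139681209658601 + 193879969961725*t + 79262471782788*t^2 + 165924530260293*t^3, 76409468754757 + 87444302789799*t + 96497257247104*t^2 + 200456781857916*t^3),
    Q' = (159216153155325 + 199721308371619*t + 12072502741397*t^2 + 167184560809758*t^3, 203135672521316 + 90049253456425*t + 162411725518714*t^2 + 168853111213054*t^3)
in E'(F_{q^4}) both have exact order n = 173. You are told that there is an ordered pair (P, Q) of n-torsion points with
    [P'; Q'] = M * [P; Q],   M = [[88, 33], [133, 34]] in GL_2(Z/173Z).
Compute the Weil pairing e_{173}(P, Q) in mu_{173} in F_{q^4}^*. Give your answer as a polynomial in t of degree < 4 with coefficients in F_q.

99158389503837 + 57496477565012*t + 63128347034453*t^2 + 3802692848371*t^3

Since e_{173}(P,P)=e_{173}(Q,Q)=1 and e_{173}(Q,P)=e_{173}(P,Q)^{-1}, expanding e_{173}(88*P + 33*Q,133*P + 34*Q) leaves e(P,Q)^det(M).
So e_{173}(P,Q) = e_{173}(P',Q')^{133}, since 160*133 = 1 mod 173.
n = 173 = (10101101)_2 (8 bits, wt 5); accumulate f_{173,P'}(Q'+S)/f_{173,P'}(S) along the 7-step ladder.
The quotient is 194172323465769 + 49998823597070*t + 149835434786650*t^2 + 105881823668043*t^3.
Finally e_{173}(P,Q) = 99158389503837 + 57496477565012*t + 63128347034453*t^2 + 3802692848371*t^3.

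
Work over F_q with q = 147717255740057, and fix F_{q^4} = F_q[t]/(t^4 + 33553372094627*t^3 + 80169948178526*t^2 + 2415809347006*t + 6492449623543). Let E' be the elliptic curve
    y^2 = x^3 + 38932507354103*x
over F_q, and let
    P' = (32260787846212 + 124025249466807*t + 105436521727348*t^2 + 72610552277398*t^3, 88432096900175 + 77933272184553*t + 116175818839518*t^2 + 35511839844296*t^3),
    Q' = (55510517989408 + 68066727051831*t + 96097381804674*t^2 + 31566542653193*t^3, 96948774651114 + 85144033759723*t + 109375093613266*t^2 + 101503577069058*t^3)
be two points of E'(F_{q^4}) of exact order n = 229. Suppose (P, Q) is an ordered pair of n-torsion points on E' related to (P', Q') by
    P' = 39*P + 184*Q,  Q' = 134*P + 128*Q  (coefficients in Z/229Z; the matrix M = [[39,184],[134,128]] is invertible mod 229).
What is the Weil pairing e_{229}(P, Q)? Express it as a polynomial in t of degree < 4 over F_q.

85319821475843 + 32985026479437*t + 12828416185098*t^2 + 144957131742411*t^3

Alternating bilinearity on E[229] (values in mu_{229} in F_{147717255740057^4}) gives e(P',Q') = e(P,Q)^det(M).
39*128 - 184*134 = -19664; reduced mod 229: det = 30, inverse 84.
Double-and-add over 11100101: 8-1 doublings, 5-1 additions; each step l_{T,T}/v_{2T} or l_{T,P'}/v at Q'+S for random S.
Miller gives e_{229}(P',Q') = 132911284202539 + 5280760886468*t + 16873921502064*t^2 + 5280345383701*t^3 in F_{147717255740057^4}.
e_{229}(P,Q) = (132911284202539 + 5280760886468*t + 16873921502064*t^2 + 5280345383701*t^3)^{84} = 85319821475843 + 32985026479437*t + 12828416185098*t^2 + 144957131742411*t^3.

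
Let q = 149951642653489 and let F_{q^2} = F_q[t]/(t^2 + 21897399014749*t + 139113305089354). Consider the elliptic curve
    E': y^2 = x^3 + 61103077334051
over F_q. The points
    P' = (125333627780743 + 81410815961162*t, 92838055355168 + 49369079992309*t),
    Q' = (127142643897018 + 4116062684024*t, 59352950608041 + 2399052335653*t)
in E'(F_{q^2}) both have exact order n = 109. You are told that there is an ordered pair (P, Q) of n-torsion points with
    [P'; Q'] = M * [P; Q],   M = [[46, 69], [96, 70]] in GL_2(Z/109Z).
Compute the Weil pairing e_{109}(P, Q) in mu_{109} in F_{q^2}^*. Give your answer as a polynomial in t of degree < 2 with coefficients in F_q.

Alternating bilinearity on E[109] (values in mu_{109} in F_{149951642653489^2}) gives e(P',Q') = e(P,Q)^det(M).
46*70 - 69*96 = -3404; reduced mod 109: det = 84, inverse 61.
Build f_{109,P'} and f_{109,Q'} via the 7-bit ladder of 109=1101101_2; evaluate at shifted divisors; quotient in F_{149951642653489^2}.
f_P(D_Q)/f_Q(D_P) = 71146380631430 + 31944965871381*t.
(71146380631430 + 31944965871381*t)^{61} mod (149951642653489,f) = 123678129723728 + 72310050212084*t.

123678129723728 + 72310050212084*t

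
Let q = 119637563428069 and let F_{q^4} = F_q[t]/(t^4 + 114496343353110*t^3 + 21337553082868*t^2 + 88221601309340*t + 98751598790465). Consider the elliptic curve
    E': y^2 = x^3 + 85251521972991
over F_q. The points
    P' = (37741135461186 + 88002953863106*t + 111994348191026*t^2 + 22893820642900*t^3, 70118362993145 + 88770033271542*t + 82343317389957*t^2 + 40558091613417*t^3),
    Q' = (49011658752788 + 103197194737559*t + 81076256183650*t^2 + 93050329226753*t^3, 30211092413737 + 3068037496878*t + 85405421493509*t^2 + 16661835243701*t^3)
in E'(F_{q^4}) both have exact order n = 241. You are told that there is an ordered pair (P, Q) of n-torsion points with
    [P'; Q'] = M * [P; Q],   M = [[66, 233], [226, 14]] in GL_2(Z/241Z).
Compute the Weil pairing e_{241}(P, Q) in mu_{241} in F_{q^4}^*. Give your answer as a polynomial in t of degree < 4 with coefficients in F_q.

Alternating bilinearity on E[241] (values in mu_{241} in F_{119637563428069^4}) gives e(P',Q') = e(P,Q)^det(M).
det(M) mod 241 = 81; its inverse in (Z/241)^* is 122 (check: 81*122 mod 241 = 1).
Build f_{241,P'} and f_{241,Q'} via the 8-bit ladder of 241=11110001_2; evaluate at shifted divisors; quotient in F_{119637563428069^4}.
Miller gives e_{241}(P',Q') = 28884412819283 + 59222748957294*t + 74675195855781*t^2 + 8530258511096*t^3 in F_{119637563428069^4}.
Finally e_{241}(P,Q) = 12697218347794 + 48376710741970*t + 94304976605710*t^2 + 17943331060717*t^3.

12697218347794 + 48376710741970*t + 94304976605710*t^2 + 17943331060717*t^3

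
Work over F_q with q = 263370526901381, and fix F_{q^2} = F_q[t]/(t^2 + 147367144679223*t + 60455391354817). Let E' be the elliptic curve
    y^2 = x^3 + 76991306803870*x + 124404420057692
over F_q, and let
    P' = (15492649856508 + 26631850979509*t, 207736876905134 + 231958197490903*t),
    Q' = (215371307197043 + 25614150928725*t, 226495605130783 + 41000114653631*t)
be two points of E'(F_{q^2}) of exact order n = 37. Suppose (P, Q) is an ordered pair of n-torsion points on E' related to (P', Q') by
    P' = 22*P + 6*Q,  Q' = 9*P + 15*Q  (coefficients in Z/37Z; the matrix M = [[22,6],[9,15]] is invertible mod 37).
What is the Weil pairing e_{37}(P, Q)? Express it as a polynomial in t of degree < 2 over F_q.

213425730667368 + 10387074189011*t

The 37-Weil pairing on E[37] over F_{263370526901381} is alternating-bilinear: e_{37}(P',Q') = e_{37}(P,Q)^det(M).
22*15 - 6*9 = 276; reduced mod 37: det = 17, inverse 24.
n = 37 = (100101)_2 (6 bits, wt 3); accumulate f_{37,P'}(Q'+S)/f_{37,P'}(S) along the 5-step ladder.
Miller gives e_{37}(P',Q') = 26006324501530 + 242618192261759*t in F_{263370526901381^2}.
Hence e(P,Q) = 213425730667368 + 10387074189011*t in F_{263370526901381^2}^*.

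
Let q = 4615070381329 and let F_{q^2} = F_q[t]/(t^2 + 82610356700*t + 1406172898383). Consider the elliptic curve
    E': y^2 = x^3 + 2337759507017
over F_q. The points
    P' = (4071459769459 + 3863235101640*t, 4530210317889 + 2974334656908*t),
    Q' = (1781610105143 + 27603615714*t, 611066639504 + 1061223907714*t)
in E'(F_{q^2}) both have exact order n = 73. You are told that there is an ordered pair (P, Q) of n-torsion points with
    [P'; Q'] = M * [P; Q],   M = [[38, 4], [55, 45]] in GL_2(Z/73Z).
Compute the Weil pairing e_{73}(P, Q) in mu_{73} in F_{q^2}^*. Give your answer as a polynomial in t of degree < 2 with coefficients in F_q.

1427840939449 + 6304944338*t

Under M = [[38,4],[55,45]] in GL_2(Z/73), e_{73}(P',Q') = e_{73}(P,Q)^(38*45-4*55 mod 73).
det M = 38*45 - 4*55 = 1490 = 30 (mod 73); 30^{-1} = 56 (mod 73).
7-bit Miller (1001001) on E'/F_{4615070381329} with a'=0, b'=2337759507017: accumulate tangent/chord ratios at Q'+S and P'+S'.
So e_{73}(P',Q') = 3307837202870 + 2548571108563*t.
Raise to 56: e(P,Q) = 1427840939449 + 6304944338*t in mu_{73}.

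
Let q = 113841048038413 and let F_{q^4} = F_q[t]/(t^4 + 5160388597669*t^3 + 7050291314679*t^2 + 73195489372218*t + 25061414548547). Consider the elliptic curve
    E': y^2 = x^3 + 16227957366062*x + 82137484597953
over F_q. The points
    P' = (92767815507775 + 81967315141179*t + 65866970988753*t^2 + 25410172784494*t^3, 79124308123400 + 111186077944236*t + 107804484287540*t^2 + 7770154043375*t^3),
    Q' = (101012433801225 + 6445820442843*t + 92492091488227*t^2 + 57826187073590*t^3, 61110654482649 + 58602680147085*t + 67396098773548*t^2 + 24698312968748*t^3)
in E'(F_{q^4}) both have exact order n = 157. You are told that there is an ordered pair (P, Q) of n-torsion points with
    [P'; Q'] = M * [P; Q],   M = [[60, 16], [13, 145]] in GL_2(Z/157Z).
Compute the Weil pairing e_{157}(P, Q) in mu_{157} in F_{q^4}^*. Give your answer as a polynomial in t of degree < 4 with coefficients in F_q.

Since e_{157}(P,P)=e_{157}(Q,Q)=1 and e_{157}(Q,P)=e_{157}(P,Q)^{-1}, expanding e_{157}(60*P + 16*Q,13*P + 145*Q) leaves e(P,Q)^det(M).
Inverting 14 mod 157: 101. Thus e_{157}(P,Q) = e(P',Q')^{101}.
Build f_{157,P'} and f_{157,Q'} via the 8-bit ladder of 157=10011101_2; evaluate at shifted divisors; quotient in F_{113841048038413^4}.
So e_{157}(P',Q') = 92018705518479 + 33951183176722*t + 79601907406650*t^2 + 88559289276742*t^3.
e_{157}(P,Q) = (92018705518479 + 33951183176722*t + 79601907406650*t^2 + 88559289276742*t^3)^{101} = 32557236852810 + 57422888731113*t + 111636250938772*t^2 + 107304600966929*t^3.

32557236852810 + 57422888731113*t + 111636250938772*t^2 + 107304600966929*t^3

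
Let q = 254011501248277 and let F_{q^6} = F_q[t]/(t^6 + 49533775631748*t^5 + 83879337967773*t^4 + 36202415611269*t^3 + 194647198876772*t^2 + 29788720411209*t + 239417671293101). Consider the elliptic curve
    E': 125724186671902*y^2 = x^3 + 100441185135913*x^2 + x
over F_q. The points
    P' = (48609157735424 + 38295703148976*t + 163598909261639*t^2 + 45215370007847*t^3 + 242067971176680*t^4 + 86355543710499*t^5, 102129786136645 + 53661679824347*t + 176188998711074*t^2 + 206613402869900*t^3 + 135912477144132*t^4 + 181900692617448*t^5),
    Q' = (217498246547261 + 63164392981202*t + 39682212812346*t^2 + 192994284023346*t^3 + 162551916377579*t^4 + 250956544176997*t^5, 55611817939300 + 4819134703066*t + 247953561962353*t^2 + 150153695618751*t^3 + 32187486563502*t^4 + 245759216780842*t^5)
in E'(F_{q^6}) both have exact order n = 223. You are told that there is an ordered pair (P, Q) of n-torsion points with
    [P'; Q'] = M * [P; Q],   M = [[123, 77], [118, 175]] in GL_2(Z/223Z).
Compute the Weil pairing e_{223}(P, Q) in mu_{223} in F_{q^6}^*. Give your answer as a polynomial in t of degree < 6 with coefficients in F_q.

5919308715218 + 103321755440707*t + 179253863408777*t^2 + 151757993214593*t^3 + 83736859093533*t^4 + 226040629143793*t^5

e_{223}(aP+bQ,cP+dQ) = e_{223}(P,Q)^(ad-bc); with (a,b,c,d)=(123,77,118,175) this gives the det-223 law.
Inverting 174 mod 223: 91. Thus e_{223}(P,Q) = e(P',Q')^{91}.
Montgomery->Weierstrass: x_W = 20888885639969*x+96063423612271, y_W=20888885639969*y on F_{254011501248277}; lands on y^2=x^3+54661084962354*x+117110572617201.
Double-and-add over 11011111: 8-1 doublings, 7-1 additions; each step l_{T,T}/v_{2T} or l_{T,P'}/v at Q'+S for random S.
f_P(D_Q)/f_Q(D_P) = 135374382620427 + 32959532254782*t + 93466944732015*t^2 + 180624975256986*t^3 + 140458814821420*t^4 + 204394934923835*t^5.
Hence e(P,Q) = 5919308715218 + 103321755440707*t + 179253863408777*t^2 + 151757993214593*t^3 + 83736859093533*t^4 + 226040629143793*t^5 in F_{254011501248277^6}^*.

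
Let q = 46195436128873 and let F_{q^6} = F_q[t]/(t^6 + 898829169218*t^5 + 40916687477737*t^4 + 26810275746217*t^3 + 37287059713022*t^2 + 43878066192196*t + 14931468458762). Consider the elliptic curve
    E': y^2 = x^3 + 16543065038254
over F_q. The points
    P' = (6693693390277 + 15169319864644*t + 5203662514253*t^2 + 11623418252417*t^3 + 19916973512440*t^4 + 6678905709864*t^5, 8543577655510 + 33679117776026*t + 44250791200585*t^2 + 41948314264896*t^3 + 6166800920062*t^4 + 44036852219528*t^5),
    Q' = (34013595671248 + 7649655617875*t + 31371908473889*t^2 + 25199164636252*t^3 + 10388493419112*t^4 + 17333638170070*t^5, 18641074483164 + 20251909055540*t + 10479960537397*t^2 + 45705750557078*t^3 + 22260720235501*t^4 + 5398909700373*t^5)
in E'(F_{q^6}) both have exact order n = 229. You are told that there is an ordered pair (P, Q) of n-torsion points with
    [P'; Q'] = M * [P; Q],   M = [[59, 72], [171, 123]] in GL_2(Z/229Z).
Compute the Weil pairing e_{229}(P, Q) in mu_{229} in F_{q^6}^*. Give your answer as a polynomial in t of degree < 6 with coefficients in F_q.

2769081355853 + 33167342607499*t + 36717751700796*t^2 + 13417018483034*t^3 + 35896049600526*t^4 + 37097869930384*t^5

Alternating bilinearity on E[229] (values in mu_{229} in F_{46195436128873^6}) gives e(P',Q') = e(P,Q)^det(M).
Inverting 212 mod 229: 202. Thus e_{229}(P,Q) = e(P',Q')^{202}.
Miller loop for e_{229} over F_{46195436128873^6}: bits of 229 = 11100101; 7 double steps + 4 add steps, l/v at each.
So e_{229}(P',Q') = 20437316439564 + 36637408756347*t + 21215505228404*t^2 + 2863447450293*t^3 + 1704430950401*t^4 + 30633052471851*t^5.
(20437316439564 + 36637408756347*t + 21215505228404*t^2 + 2863447450293*t^3 + 1704430950401*t^4 + 30633052471851*t^5)^{202} mod (46195436128873,f) = 2769081355853 + 33167342607499*t + 36717751700796*t^2 + 13417018483034*t^3 + 35896049600526*t^4 + 37097869930384*t^5.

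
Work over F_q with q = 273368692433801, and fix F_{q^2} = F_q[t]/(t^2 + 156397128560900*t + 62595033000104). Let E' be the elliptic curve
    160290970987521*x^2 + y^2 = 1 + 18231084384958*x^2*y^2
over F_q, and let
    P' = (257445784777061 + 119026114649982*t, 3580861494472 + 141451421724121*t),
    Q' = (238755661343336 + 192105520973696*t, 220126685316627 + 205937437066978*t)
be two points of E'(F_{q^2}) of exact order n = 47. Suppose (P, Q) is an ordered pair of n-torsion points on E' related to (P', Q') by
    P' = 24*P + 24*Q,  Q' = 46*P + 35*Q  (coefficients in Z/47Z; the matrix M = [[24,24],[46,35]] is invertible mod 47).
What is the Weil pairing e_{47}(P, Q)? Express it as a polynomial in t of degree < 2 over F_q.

The 47-Weil pairing on E[47] over F_{273368692433801} is alternating-bilinear: e_{47}(P',Q') = e_{47}(P,Q)^det(M).
det M = 24*35 - 24*46 = -264 = 18 (mod 47); 18^{-1} = 34 (mod 47).
Edwards a_E,d_E -> Montgomery A=184820529136187,B=16455973365500 -> Weierstrass 236472441491745,245911598127306 via alpha=75315124634380,beta=103857144759091.
6-bit Miller (101111) on E'/F_{273368692433801} with a'=236472441491745, b'=245911598127306: accumulate tangent/chord ratios at Q'+S and P'+S'.
e_{47}(P',Q') = 165489736289837 + 140438216096019*t.
(165489736289837 + 140438216096019*t)^{34} mod (273368692433801,f) = 143130056374241 + 259092386262928*t.

143130056374241 + 259092386262928*t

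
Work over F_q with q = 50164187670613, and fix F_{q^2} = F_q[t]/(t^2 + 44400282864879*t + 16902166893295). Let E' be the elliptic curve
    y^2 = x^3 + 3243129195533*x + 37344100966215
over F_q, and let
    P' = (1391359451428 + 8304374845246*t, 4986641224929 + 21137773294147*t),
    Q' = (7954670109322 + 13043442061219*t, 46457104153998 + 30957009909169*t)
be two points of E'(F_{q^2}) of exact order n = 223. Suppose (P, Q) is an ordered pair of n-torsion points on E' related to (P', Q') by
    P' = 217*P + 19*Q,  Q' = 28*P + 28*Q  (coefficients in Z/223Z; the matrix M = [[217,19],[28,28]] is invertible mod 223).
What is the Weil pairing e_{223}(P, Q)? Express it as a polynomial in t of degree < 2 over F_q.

21997807584015 + 5385022497098*t

Since e_{223}(P,P)=e_{223}(Q,Q)=1 and e_{223}(Q,P)=e_{223}(P,Q)^{-1}, expanding e_{223}(217*P + 19*Q,28*P + 28*Q) leaves e(P,Q)^det(M).
det(M) mod 223 = 192; its inverse in (Z/223)^* is 187 (check: 192*187 mod 223 = 1).
Double-and-add over 11011111: 8-1 doublings, 7-1 additions; each step l_{T,T}/v_{2T} or l_{T,P'}/v at Q'+S for random S.
Result: e(P',Q') = 15471445798072 + 2956302366212*t.
Finally e_{223}(P,Q) = 21997807584015 + 5385022497098*t.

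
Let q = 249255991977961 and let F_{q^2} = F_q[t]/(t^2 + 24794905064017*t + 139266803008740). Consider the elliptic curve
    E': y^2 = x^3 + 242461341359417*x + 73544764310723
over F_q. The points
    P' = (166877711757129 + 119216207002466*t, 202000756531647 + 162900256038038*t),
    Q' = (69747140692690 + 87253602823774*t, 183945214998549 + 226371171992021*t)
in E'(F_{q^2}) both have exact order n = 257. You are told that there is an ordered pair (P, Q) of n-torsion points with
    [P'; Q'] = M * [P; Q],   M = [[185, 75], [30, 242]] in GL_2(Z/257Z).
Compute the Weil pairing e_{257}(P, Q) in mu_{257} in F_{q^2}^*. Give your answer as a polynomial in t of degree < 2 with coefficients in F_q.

Alternating bilinearity on E[257] (values in mu_{257} in F_{249255991977961^2}) gives e(P',Q') = e(P,Q)^det(M).
det(M) mod 257 = 115; its inverse in (Z/257)^* is 38 (check: 115*38 mod 257 = 1).
Run Miller on y^2=x^3+242461341359417*x+73544764310723 over F_{249255991977961}: ladder 100000001 (9 bits); e = f_P(D_Q)/f_Q(D_P).
So e_{257}(P',Q') = 11104295998252 + 139509503705759*t.
e_{257}(P,Q) = (11104295998252 + 139509503705759*t)^{38} = 52835451227221 + 117964830394113*t.

52835451227221 + 117964830394113*t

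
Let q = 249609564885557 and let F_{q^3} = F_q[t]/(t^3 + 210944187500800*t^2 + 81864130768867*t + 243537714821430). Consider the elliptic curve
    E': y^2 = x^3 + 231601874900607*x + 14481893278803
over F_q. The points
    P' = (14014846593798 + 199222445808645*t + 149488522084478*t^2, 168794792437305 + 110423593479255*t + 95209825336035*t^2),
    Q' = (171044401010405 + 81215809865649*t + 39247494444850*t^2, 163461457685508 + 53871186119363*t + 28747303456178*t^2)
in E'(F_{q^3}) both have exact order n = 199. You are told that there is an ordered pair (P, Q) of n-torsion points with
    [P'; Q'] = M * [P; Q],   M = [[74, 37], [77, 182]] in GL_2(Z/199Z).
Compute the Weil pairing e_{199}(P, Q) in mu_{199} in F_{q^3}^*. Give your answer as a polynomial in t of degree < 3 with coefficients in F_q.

46494248513767 + 146057988025433*t + 231377389356057*t^2

e_{199} is bilinear + alternating on E[199], so e_{199}(74*P + 37*Q, 77*P + 182*Q) = e_{199}(P,Q)^(74*182-37*77).
74*182 - 37*77 = 10619; reduced mod 199: det = 72, inverse 47.
Miller loop for e_{199} over F_{249609564885557^3}: bits of 199 = 11000111; 7 double steps + 4 add steps, l/v at each.
So e_{199}(P',Q') = 114343404875966 + 114530849315203*t + 58091812328753*t^2.
e_{199}(P,Q) = (114343404875966 + 114530849315203*t + 58091812328753*t^2)^{47} = 46494248513767 + 146057988025433*t + 231377389356057*t^2.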